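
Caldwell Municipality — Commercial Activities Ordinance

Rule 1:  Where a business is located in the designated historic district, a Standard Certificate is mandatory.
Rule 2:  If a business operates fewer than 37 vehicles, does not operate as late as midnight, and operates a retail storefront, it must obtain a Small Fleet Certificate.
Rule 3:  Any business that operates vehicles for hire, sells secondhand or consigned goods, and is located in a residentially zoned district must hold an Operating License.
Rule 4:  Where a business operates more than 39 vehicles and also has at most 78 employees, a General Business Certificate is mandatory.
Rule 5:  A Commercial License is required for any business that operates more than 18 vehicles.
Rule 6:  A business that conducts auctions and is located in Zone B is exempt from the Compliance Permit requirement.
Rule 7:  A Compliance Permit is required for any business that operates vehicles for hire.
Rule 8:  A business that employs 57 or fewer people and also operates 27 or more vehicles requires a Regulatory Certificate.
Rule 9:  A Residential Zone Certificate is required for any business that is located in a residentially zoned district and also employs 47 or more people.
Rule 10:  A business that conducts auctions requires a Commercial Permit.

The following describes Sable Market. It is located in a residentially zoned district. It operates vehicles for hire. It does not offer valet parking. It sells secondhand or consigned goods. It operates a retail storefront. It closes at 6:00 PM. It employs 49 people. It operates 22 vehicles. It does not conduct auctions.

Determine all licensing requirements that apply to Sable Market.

Commercial License, Compliance Permit, Operating License, Residential Zone Certificate, Small Fleet Certificate

Rule 1: is located in a residentially zoned district (not: is located in the designated historic district) → Standard Certificate not required.
Rule 2: vehicles 22 < 37; closes 6:00 PM, at/before midnight; operates a retail storefront → Small Fleet Certificate required.
Rule 3: operates vehicles for hire; sells secondhand or consigned goods; is located in a residentially zoned district → Operating License required.
Rule 4: vehicles 22 ≤ 39; employees 49 ≤ 78 → General Business Certificate not required.
Rule 5: vehicles 22 > 18 → Commercial License required.
Rule 6: does not conduct auctions; is located in a residentially zoned district (not: is located in Zone B) → Compliance Permit exemption does not apply.
Rule 7: operates vehicles for hire → Compliance Permit required.
Rule 8: employees 49 ≤ 57; vehicles 22 < 27 → Regulatory Certificate not required.
Rule 9: is located in a residentially zoned district; employees 49 ≥ 47 → Residential Zone Certificate required.
Rule 10: does not conduct auctions → Commercial Permit not required.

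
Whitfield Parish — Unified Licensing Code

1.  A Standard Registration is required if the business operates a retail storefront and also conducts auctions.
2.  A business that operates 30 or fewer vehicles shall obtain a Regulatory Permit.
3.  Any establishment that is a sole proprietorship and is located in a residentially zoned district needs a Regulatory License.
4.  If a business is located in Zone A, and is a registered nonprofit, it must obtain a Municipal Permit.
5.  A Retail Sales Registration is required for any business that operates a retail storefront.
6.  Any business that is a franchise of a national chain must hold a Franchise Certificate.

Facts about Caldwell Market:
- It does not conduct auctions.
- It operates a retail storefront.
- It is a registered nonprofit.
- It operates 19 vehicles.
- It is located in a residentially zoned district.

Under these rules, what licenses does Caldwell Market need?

1. operates a retail storefront; does not conduct auctions → Standard Registration not required.
2. vehicles 19 ≤ 30 → Regulatory Permit required.
3. is a registered nonprofit (not: is a sole proprietorship); is located in a residentially zoned district → Regulatory License not required.
4. is located in a residentially zoned district (not: is located in Zone A); is a registered nonprofit → Municipal Permit not required.
5. operates a retail storefront → Retail Sales Registration required.
6. is a registered nonprofit (not: is a franchise of a national chain) → Franchise Certificate not required.

Regulatory Permit, Retail Sales Registration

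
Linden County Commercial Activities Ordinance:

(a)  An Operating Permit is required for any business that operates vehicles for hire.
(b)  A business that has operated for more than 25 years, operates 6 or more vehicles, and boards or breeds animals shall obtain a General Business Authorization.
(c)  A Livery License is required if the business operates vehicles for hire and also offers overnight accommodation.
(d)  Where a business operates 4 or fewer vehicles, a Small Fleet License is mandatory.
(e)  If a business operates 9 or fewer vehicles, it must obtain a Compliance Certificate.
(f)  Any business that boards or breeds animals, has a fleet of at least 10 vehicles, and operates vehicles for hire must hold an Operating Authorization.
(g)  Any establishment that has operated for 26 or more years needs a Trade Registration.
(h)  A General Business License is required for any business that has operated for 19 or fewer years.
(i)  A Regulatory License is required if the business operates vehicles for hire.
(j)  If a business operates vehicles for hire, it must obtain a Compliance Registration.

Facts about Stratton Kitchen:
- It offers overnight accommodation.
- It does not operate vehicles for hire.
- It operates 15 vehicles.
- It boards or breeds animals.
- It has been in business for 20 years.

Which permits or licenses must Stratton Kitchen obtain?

(a) does not operate vehicles for hire → Operating Permit not required.
(b) years in business 20 ≤ 25; vehicles 15 ≥ 6; boards or breeds animals → General Business Authorization not required.
(c) does not operate vehicles for hire; offers overnight accommodation → Livery License not required.
(d) vehicles 15 > 4 → Small Fleet License not required.
(e) vehicles 15 > 9 → Compliance Certificate not required.
(f) boards or breeds animals; vehicles 15 ≥ 10; does not operate vehicles for hire → Operating Authorization not required.
(g) years in business 20 < 26 → Trade Registration not required.
(h) years in business 20 > 19 → General Business License not required.
(i) does not operate vehicles for hire → Regulatory License not required.
(j) does not operate vehicles for hire → Compliance Registration not required.

None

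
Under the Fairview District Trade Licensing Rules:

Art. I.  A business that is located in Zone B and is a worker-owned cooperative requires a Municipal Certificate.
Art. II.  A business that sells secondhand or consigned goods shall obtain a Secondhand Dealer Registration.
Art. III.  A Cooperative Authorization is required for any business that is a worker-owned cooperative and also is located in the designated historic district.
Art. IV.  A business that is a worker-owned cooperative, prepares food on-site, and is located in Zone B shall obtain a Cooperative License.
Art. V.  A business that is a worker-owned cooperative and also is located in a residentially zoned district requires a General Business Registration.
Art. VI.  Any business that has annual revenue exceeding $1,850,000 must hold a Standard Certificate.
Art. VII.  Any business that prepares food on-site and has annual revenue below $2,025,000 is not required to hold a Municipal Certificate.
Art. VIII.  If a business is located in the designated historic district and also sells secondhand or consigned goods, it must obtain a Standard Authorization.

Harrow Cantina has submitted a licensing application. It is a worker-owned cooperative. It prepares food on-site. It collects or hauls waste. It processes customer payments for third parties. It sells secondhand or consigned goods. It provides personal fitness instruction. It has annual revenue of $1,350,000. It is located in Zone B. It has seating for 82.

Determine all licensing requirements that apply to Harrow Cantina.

Cooperative License, Secondhand Dealer Registration

Art. I. is located in Zone B; is a worker-owned cooperative → Municipal Certificate required.
Art. II. sells secondhand or consigned goods → Secondhand Dealer Registration required.
Art. III. is a worker-owned cooperative; is located in Zone B (not: is located in the designated historic district) → Cooperative Authorization not required.
Art. IV. is a worker-owned cooperative; prepares food on-site; is located in Zone B → Cooperative License required.
Art. V. is a worker-owned cooperative; is located in Zone B (not: is located in a residentially zoned district) → General Business Registration not required.
Art. VI. revenue $1,350,000 ≤ $1,850,000 → Standard Certificate not required.
Art. VII. prepares food on-site; revenue $1,350,000 < $2,025,000 → exempt from Municipal Certificate.
Art. VIII. is located in Zone B (not: is located in the designated historic district); sells secondhand or consigned goods → Standard Authorization not required.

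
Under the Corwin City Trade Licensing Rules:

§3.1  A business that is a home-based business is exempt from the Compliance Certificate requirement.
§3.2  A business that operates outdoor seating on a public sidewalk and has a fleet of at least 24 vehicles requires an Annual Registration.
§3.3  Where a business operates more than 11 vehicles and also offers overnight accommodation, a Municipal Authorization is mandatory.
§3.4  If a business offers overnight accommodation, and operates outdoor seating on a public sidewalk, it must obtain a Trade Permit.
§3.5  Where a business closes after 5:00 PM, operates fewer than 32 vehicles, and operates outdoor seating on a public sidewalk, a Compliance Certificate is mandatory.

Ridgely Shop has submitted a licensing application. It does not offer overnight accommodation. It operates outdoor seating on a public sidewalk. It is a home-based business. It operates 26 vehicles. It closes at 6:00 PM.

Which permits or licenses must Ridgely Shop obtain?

Annual Registration

§3.1 is a home-based business → exempt from Compliance Certificate.
§3.2 operates outdoor seating on a public sidewalk; vehicles 26 ≥ 24 → Annual Registration required.
§3.3 vehicles 26 > 11; does not offer overnight accommodation → Municipal Authorization not required.
§3.4 does not offer overnight accommodation; operates outdoor seating on a public sidewalk → Trade Permit not required.
§3.5 closes 6:00 PM, after 5:00 PM; vehicles 26 < 32; operates outdoor seating on a public sidewalk → Compliance Certificate required.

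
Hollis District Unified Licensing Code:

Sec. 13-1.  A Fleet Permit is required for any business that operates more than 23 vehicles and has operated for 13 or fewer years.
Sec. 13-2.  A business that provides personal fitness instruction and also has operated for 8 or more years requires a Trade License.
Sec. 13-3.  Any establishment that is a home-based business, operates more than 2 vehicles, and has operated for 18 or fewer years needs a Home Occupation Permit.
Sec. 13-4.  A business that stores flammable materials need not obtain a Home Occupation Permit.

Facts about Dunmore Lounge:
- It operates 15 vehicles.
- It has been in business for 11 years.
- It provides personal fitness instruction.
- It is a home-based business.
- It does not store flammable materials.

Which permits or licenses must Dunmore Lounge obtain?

Home Occupation Permit, Trade License

Sec. 13-1. vehicles 15 ≤ 23; years in business 11 ≤ 13 → Fleet Permit not required.
Sec. 13-2. provides personal fitness instruction; years in business 11 ≥ 8 → Trade License required.
Sec. 13-3. is a home-based business; vehicles 15 > 2; years in business 11 ≤ 18 → Home Occupation Permit required.
Sec. 13-4. does not store flammable materials → Home Occupation Permit exemption does not apply.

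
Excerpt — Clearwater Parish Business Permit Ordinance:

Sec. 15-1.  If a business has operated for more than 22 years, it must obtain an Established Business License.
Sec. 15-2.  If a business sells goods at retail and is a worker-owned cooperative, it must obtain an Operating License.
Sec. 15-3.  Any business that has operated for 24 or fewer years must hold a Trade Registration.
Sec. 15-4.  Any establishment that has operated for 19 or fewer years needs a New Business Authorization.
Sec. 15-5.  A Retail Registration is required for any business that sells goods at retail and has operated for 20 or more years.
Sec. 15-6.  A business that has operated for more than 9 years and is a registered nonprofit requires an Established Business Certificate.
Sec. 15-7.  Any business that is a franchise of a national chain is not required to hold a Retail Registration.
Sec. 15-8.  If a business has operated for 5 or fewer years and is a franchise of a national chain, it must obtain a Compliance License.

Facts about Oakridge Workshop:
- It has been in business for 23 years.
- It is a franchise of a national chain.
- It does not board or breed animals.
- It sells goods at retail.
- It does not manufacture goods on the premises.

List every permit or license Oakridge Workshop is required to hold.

Established Business License, Trade Registration

Sec. 15-1. years in business 23 > 22 → Established Business License required.
Sec. 15-2. sells goods at retail; is a franchise of a national chain (not: is a worker-owned cooperative) → Operating License not required.
Sec. 15-3. years in business 23 ≤ 24 → Trade Registration required.
Sec. 15-4. years in business 23 > 19 → New Business Authorization not required.
Sec. 15-5. sells goods at retail; years in business 23 ≥ 20 → Retail Registration required.
Sec. 15-6. years in business 23 > 9; is a franchise of a national chain (not: is a registered nonprofit) → Established Business Certificate not required.
Sec. 15-7. is a franchise of a national chain → exempt from Retail Registration.
Sec. 15-8. years in business 23 > 5; is a franchise of a national chain → Compliance License not required.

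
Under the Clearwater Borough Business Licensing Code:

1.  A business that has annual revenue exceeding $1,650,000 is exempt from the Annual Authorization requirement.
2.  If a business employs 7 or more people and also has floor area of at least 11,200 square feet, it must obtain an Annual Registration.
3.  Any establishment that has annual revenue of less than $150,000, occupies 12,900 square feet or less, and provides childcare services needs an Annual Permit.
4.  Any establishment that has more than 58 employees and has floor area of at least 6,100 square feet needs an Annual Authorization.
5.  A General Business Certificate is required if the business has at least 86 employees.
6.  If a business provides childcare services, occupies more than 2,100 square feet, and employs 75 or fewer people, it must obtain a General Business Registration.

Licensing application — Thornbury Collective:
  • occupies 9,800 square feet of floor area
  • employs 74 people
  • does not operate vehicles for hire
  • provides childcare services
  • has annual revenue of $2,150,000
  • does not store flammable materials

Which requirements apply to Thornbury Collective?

General Business Registration

1. revenue $2,150,000 > $1,650,000 → exempt from Annual Authorization.
2. employees 74 ≥ 7; floor area 9,800 square feet < 11,200 square feet → Annual Registration not required.
3. revenue $2,150,000 ≥ $150,000; floor area 9,800 square feet ≤ 12,900 square feet; provides childcare services → Annual Permit not required.
4. employees 74 > 58; floor area 9,800 square feet ≥ 6,100 square feet → Annual Authorization required.
5. employees 74 < 86 → General Business Certificate not required.
6. provides childcare services; floor area 9,800 square feet > 2,100 square feet; employees 74 ≤ 75 → General Business Registration required.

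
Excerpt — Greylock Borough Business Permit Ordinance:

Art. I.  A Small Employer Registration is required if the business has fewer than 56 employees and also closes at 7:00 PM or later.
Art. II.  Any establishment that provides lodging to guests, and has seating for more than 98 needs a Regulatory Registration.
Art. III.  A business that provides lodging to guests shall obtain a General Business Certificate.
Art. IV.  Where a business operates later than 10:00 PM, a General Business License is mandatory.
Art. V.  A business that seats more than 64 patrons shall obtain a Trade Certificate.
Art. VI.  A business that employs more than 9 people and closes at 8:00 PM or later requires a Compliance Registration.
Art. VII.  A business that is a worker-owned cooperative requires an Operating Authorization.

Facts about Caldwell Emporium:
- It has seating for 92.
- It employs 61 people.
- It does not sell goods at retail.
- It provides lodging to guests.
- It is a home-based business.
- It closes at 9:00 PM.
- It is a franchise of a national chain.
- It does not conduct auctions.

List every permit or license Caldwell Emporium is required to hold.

Compliance Registration, General Business Certificate, Trade Certificate

Art. I. employees 61 ≥ 56; closes 9:00 PM, after 7:00 PM → Small Employer Registration not required.
Art. II. provides lodging to guests; seating 92 ≤ 98 → Regulatory Registration not required.
Art. III. provides lodging to guests → General Business Certificate required.
Art. IV. closes 9:00 PM, at/before 10:00 PM → General Business License not required.
Art. V. seating 92 > 64 → Trade Certificate required.
Art. VI. employees 61 > 9; closes 9:00 PM, after 8:00 PM → Compliance Registration required.
Art. VII. is a franchise of a national chain (not: is a worker-owned cooperative) → Operating Authorization not required.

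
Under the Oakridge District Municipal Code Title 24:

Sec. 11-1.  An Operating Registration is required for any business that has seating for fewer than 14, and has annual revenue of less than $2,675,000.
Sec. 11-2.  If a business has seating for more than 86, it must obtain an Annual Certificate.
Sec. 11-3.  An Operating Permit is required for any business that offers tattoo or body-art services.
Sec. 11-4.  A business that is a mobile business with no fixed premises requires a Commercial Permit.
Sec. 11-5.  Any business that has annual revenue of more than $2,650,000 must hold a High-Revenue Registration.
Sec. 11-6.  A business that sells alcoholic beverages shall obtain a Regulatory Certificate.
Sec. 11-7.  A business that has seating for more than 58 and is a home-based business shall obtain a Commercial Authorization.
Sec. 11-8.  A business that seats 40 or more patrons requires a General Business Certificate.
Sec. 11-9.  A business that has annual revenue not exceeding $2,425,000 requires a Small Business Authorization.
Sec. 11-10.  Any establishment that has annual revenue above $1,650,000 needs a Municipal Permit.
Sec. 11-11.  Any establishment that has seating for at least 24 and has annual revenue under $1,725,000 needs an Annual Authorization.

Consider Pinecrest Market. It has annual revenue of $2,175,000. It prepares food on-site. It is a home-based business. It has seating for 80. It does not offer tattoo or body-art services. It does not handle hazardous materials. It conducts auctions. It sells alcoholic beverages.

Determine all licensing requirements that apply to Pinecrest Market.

Sec. 11-1. seating 80 ≥ 14; revenue $2,175,000 < $2,675,000 → Operating Registration not required.
Sec. 11-2. seating 80 ≤ 86 → Annual Certificate not required.
Sec. 11-3. does not offer tattoo or body-art services → Operating Permit not required.
Sec. 11-4. is a home-based business (not: is a mobile business with no fixed premises) → Commercial Permit not required.
Sec. 11-5. revenue $2,175,000 ≤ $2,650,000 → High-Revenue Registration not required.
Sec. 11-6. sells alcoholic beverages → Regulatory Certificate required.
Sec. 11-7. seating 80 > 58; is a home-based business → Commercial Authorization required.
Sec. 11-8. seating 80 ≥ 40 → General Business Certificate required.
Sec. 11-9. revenue $2,175,000 ≤ $2,425,000 → Small Business Authorization required.
Sec. 11-10. revenue $2,175,000 > $1,650,000 → Municipal Permit required.
Sec. 11-11. seating 80 ≥ 24; revenue $2,175,000 ≥ $1,725,000 → Annual Authorization not required.

Commercial Authorization, General Business Certificate, Municipal Permit, Regulatory Certificate, Small Business Authorization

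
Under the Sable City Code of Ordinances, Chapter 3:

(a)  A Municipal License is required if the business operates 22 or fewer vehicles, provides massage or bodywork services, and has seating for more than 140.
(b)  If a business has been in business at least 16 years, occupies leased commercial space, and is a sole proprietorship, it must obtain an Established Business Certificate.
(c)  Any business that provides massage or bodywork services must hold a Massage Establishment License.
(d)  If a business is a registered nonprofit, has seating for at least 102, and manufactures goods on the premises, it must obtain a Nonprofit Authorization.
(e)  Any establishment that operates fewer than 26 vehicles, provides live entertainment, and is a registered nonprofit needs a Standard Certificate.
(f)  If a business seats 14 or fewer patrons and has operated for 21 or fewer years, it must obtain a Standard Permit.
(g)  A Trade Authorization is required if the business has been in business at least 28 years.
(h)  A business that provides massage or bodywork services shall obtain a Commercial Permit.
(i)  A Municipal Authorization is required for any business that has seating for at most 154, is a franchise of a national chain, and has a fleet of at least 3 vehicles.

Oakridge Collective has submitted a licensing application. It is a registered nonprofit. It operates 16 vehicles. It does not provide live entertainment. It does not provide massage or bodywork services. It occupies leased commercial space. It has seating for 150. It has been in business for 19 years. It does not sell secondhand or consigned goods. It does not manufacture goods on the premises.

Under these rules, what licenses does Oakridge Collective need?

(a) vehicles 16 ≤ 22; does not provide massage or bodywork services; seating 150 > 140 → Municipal License not required.
(b) years in business 19 ≥ 16; occupies leased commercial space; is a registered nonprofit (not: is a sole proprietorship) → Established Business Certificate not required.
(c) does not provide massage or bodywork services → Massage Establishment License not required.
(d) is a registered nonprofit; seating 150 ≥ 102; does not manufacture goods on the premises → Nonprofit Authorization not required.
(e) vehicles 16 < 26; does not provide live entertainment; is a registered nonprofit → Standard Certificate not required.
(f) seating 150 > 14; years in business 19 ≤ 21 → Standard Permit not required.
(g) years in business 19 < 28 → Trade Authorization not required.
(h) does not provide massage or bodywork services → Commercial Permit not required.
(i) seating 150 ≤ 154; is a registered nonprofit (not: is a franchise of a national chain); vehicles 16 ≥ 3 → Municipal Authorization not required.

None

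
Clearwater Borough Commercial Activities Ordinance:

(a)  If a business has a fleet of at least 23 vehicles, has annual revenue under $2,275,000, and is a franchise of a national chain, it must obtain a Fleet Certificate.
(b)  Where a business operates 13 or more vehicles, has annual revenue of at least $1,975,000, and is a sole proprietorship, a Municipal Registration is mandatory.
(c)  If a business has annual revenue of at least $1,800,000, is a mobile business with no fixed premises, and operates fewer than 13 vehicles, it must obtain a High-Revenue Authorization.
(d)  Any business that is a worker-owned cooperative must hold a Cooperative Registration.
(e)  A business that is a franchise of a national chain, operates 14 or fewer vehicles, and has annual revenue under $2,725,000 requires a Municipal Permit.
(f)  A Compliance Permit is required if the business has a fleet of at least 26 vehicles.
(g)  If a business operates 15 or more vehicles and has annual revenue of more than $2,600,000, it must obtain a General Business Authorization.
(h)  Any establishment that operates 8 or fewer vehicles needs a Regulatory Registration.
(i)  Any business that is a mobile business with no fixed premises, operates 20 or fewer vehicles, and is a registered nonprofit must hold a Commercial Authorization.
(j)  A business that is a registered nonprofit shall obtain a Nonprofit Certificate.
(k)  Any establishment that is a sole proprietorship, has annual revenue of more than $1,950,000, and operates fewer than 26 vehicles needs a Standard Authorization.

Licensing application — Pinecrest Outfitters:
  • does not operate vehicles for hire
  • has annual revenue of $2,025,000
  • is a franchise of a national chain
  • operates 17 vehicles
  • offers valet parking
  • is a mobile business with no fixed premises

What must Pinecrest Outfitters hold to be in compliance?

None

(a) vehicles 17 < 23; revenue $2,025,000 < $2,275,000; is a franchise of a national chain → Fleet Certificate not required.
(b) vehicles 17 ≥ 13; revenue $2,025,000 ≥ $1,975,000; is a franchise of a national chain (not: is a sole proprietorship) → Municipal Registration not required.
(c) revenue $2,025,000 ≥ $1,800,000; is a mobile business with no fixed premises; vehicles 17 ≥ 13 → High-Revenue Authorization not required.
(d) is a franchise of a national chain (not: is a worker-owned cooperative) → Cooperative Registration not required.
(e) is a franchise of a national chain; vehicles 17 > 14; revenue $2,025,000 < $2,725,000 → Municipal Permit not required.
(f) vehicles 17 < 26 → Compliance Permit not required.
(g) vehicles 17 ≥ 15; revenue $2,025,000 ≤ $2,600,000 → General Business Authorization not required.
(h) vehicles 17 > 8 → Regulatory Registration not required.
(i) is a mobile business with no fixed premises; vehicles 17 ≤ 20; is a franchise of a national chain (not: is a registered nonprofit) → Commercial Authorization not required.
(j) is a franchise of a national chain (not: is a registered nonprofit) → Nonprofit Certificate not required.
(k) is a franchise of a national chain (not: is a sole proprietorship); revenue $2,025,000 > $1,950,000; vehicles 17 < 26 → Standard Authorization not required.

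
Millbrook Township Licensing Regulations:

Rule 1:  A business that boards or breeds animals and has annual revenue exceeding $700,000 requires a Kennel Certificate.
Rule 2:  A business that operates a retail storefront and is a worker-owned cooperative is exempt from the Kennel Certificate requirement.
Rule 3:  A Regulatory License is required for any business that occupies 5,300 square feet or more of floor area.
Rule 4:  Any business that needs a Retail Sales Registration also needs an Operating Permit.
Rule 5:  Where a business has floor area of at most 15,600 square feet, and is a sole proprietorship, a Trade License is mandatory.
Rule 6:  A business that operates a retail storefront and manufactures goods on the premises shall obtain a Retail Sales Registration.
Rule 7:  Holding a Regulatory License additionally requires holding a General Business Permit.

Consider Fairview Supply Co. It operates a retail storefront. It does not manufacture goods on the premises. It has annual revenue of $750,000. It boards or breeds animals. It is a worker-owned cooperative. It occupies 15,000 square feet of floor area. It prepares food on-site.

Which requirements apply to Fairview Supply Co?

General Business Permit, Regulatory License

Rule 1: boards or breeds animals; revenue $750,000 > $700,000 → Kennel Certificate required.
Rule 2: operates a retail storefront; is a worker-owned cooperative → exempt from Kennel Certificate.
Rule 3: floor area 15,000 square feet ≥ 5,300 square feet → Regulatory License required.
Rule 4: Retail Sales Registration is not required → no effect.
Rule 5: floor area 15,000 square feet ≤ 15,600 square feet; is a worker-owned cooperative (not: is a sole proprietorship) → Trade License not required.
Rule 6: operates a retail storefront; does not manufacture goods on the premises → Retail Sales Registration not required.
Rule 7: Regulatory License is required → General Business Permit also required.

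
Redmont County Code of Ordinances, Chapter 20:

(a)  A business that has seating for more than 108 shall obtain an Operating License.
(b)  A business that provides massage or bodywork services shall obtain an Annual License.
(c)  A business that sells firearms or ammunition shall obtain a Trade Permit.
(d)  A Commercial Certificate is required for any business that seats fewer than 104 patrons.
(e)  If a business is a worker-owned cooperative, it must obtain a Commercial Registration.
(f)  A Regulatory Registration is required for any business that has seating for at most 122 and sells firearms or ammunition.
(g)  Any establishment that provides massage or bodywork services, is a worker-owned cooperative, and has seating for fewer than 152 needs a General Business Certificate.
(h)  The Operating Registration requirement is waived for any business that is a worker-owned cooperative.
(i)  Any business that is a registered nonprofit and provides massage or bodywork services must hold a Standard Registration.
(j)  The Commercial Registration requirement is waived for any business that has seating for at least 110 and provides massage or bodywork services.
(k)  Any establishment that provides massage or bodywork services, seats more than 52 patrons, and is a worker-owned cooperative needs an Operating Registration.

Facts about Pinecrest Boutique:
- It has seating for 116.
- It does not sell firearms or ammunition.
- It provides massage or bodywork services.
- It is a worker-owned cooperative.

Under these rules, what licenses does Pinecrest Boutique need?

(a) seating 116 > 108 → Operating License required.
(b) provides massage or bodywork services → Annual License required.
(c) does not sell firearms or ammunition → Trade Permit not required.
(d) seating 116 ≥ 104 → Commercial Certificate not required.
(e) is a worker-owned cooperative → Commercial Registration required.
(f) seating 116 ≤ 122; does not sell firearms or ammunition → Regulatory Registration not required.
(g) provides massage or bodywork services; is a worker-owned cooperative; seating 116 < 152 → General Business Certificate required.
(h) is a worker-owned cooperative → exempt from Operating Registration.
(i) is a worker-owned cooperative (not: is a registered nonprofit); provides massage or bodywork services → Standard Registration not required.
(j) seating 116 ≥ 110; provides massage or bodywork services → exempt from Commercial Registration.
(k) provides massage or bodywork services; seating 116 > 52; is a worker-owned cooperative → Operating Registration required.

Annual License, General Business Certificate, Operating License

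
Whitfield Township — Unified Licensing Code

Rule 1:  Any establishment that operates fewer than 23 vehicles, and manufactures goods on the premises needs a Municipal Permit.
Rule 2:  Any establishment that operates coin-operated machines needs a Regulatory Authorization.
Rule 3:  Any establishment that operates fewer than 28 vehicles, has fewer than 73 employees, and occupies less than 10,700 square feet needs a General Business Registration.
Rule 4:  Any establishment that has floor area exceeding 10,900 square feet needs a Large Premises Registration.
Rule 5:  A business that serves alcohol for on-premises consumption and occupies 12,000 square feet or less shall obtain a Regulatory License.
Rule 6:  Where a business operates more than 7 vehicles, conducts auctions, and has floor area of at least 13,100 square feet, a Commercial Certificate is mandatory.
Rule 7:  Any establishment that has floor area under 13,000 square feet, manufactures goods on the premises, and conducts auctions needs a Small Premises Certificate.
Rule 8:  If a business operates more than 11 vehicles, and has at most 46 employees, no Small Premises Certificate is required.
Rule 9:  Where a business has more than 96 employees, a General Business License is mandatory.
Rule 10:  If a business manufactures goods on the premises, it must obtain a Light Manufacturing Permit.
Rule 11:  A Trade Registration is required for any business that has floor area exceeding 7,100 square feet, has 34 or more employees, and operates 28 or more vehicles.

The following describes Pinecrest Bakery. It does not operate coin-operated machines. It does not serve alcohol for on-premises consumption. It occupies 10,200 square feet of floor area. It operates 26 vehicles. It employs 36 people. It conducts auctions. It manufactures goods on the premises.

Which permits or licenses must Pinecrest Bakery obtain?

General Business Registration, Light Manufacturing Permit

Rule 1: vehicles 26 ≥ 23; manufactures goods on the premises → Municipal Permit not required.
Rule 2: does not operate coin-operated machines → Regulatory Authorization not required.
Rule 3: vehicles 26 < 28; employees 36 < 73; floor area 10,200 square feet < 10,700 square feet → General Business Registration required.
Rule 4: floor area 10,200 square feet ≤ 10,900 square feet → Large Premises Registration not required.
Rule 5: does not serve alcohol for on-premises consumption; floor area 10,200 square feet ≤ 12,000 square feet → Regulatory License not required.
Rule 6: vehicles 26 > 7; conducts auctions; floor area 10,200 square feet < 13,100 square feet → Commercial Certificate not required.
Rule 7: floor area 10,200 square feet < 13,000 square feet; manufactures goods on the premises; conducts auctions → Small Premises Certificate required.
Rule 8: vehicles 26 > 11; employees 36 ≤ 46 → exempt from Small Premises Certificate.
Rule 9: employees 36 ≤ 96 → General Business License not required.
Rule 10: manufactures goods on the premises → Light Manufacturing Permit required.
Rule 11: floor area 10,200 square feet > 7,100 square feet; employees 36 ≥ 34; vehicles 26 < 28 → Trade Registration not required.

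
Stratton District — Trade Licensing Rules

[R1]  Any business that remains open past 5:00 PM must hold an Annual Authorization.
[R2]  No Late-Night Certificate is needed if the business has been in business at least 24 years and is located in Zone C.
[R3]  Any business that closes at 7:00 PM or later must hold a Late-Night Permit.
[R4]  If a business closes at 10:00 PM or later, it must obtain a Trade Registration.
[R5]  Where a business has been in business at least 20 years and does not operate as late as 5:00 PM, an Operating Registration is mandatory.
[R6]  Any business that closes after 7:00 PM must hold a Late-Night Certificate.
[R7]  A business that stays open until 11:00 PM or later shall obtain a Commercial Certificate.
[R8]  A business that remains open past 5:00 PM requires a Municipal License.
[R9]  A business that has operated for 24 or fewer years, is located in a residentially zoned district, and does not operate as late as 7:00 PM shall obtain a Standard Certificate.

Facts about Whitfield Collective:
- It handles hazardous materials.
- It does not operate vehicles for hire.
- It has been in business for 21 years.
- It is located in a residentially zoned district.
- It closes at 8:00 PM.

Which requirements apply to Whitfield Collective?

[R1] closes 8:00 PM, after 5:00 PM → Annual Authorization required.
[R2] years in business 21 < 24; is located in a residentially zoned district (not: is located in Zone C) → Late-Night Certificate exemption does not apply.
[R3] closes 8:00 PM, after 7:00 PM → Late-Night Permit required.
[R4] closes 8:00 PM, at/before 10:00 PM → Trade Registration not required.
[R5] years in business 21 ≥ 20; closes 8:00 PM, after 5:00 PM → Operating Registration not required.
[R6] closes 8:00 PM, after 7:00 PM → Late-Night Certificate required.
[R7] closes 8:00 PM, at/before 11:00 PM → Commercial Certificate not required.
[R8] closes 8:00 PM, after 5:00 PM → Municipal License required.
[R9] years in business 21 ≤ 24; is located in a residentially zoned district; closes 8:00 PM, after 7:00 PM → Standard Certificate not required.

Annual Authorization, Late-Night Certificate, Late-Night Permit, Municipal License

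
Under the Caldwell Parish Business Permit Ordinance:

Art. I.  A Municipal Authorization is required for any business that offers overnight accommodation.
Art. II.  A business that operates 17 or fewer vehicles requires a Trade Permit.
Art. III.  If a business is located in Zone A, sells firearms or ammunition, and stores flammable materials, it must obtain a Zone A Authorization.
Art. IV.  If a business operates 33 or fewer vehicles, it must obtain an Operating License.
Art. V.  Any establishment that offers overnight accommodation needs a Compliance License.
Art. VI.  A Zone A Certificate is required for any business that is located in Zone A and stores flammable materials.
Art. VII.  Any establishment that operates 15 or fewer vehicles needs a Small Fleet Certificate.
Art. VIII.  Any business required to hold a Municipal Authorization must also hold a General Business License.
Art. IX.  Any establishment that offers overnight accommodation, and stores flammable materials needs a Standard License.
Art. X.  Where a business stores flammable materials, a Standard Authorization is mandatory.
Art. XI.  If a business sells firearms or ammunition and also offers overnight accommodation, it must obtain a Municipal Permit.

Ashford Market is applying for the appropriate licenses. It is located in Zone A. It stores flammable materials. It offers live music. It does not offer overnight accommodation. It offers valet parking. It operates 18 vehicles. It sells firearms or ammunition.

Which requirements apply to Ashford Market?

Art. I. does not offer overnight accommodation → Municipal Authorization not required.
Art. II. vehicles 18 > 17 → Trade Permit not required.
Art. III. is located in Zone A; sells firearms or ammunition; stores flammable materials → Zone A Authorization required.
Art. IV. vehicles 18 ≤ 33 → Operating License required.
Art. V. does not offer overnight accommodation → Compliance License not required.
Art. VI. is located in Zone A; stores flammable materials → Zone A Certificate required.
Art. VII. vehicles 18 > 15 → Small Fleet Certificate not required.
Art. VIII. Municipal Authorization is not required → no effect.
Art. IX. does not offer overnight accommodation; stores flammable materials → Standard License not required.
Art. X. stores flammable materials → Standard Authorization required.
Art. XI. sells firearms or ammunition; does not offer overnight accommodation → Municipal Permit not required.

Operating License, Standard Authorization, Zone A Authorization, Zone A Certificate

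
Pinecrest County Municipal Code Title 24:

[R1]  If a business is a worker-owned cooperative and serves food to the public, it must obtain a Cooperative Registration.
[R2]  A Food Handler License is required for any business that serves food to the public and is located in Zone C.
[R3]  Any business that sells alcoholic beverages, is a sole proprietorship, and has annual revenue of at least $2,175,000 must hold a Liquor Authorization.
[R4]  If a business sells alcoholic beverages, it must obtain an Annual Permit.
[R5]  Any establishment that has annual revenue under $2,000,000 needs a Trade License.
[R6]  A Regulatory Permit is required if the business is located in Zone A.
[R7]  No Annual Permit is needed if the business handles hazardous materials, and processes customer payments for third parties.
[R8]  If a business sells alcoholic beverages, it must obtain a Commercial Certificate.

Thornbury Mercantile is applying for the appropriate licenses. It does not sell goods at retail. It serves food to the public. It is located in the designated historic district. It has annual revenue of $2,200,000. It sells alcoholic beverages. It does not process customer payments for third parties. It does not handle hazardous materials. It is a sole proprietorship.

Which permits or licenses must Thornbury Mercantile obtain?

[R1] is a sole proprietorship (not: is a worker-owned cooperative); serves food to the public → Cooperative Registration not required.
[R2] serves food to the public; is located in the designated historic district (not: is located in Zone C) → Food Handler License not required.
[R3] sells alcoholic beverages; is a sole proprietorship; revenue $2,200,000 ≥ $2,175,000 → Liquor Authorization required.
[R4] sells alcoholic beverages → Annual Permit required.
[R5] revenue $2,200,000 ≥ $2,000,000 → Trade License not required.
[R6] is located in the designated historic district (not: is located in Zone A) → Regulatory Permit not required.
[R7] does not handle hazardous materials; does not process customer payments for third parties → Annual Permit exemption does not apply.
[R8] sells alcoholic beverages → Commercial Certificate required.

Annual Permit, Commercial Certificate, Liquor Authorization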